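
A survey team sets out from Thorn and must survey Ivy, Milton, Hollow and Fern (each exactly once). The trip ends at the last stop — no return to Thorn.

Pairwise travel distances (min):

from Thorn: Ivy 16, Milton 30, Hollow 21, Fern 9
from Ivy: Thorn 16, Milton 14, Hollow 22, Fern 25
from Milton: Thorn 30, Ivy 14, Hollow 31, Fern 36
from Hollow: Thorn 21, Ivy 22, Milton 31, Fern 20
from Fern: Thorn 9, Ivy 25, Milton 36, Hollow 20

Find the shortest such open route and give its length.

65 min — the minimum one-way total.

There are 4! = 24 possible orderings.
Thorn → Ivy → Milton → Hollow → Fern: 16+14+31+20 = 81
Thorn → Ivy → Milton → Fern → Hollow: 16+14+36+20 = 86
Thorn → Ivy → Hollow → Milton → Fern: 16+22+31+36 = 105
Thorn → Ivy → Hollow → Fern → Milton: 16+22+20+36 = 94
Thorn → Ivy → Fern → Milton → Hollow: 16+25+36+31 = 108
Thorn → Ivy → Fern → Hollow → Milton: 16+25+20+31 = 92
Thorn → Milton → Ivy → Hollow → Fern: 30+14+22+20 = 86
Thorn → Milton → Ivy → Fern → Hollow: 30+14+25+20 = 89
Thorn → Milton → Hollow → Ivy → Fern: 30+31+22+25 = 108
Thorn → Milton → Hollow → Fern → Ivy: 30+31+20+25 = 106
Thorn → Milton → Fern → Ivy → Hollow: 30+36+25+22 = 113
Thorn → Milton → Fern → Hollow → Ivy: 30+36+20+22 = 108
Thorn → Hollow → Ivy → Milton → Fern: 21+22+14+36 = 93
Thorn → Hollow → Ivy → Fern → Milton: 21+22+25+36 = 104
… (10 more)
Thorn → Fern → Hollow → Ivy → Milton: 9+20+22+14 = 65  ← best
The minimum is 65.
One shortest path: Thorn → Fern → Hollow → Ivy → Milton.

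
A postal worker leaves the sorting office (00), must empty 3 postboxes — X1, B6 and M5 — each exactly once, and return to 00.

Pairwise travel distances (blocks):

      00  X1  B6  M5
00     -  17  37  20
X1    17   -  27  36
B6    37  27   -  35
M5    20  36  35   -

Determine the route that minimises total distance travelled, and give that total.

Minimum total distance: 99 blocks.

There are 3 distinct closed tours to check (reversals are equivalent).
00-X1-B6-M5-00: 17+27+35+20 = 99
00-X1-M5-B6-00: 17+36+35+37 = 125
00-B6-X1-M5-00: 37+27+36+20 = 120
The minimum is 99.
One optimal route: 00 → X1 → B6 → M5 → 00 (or its reverse).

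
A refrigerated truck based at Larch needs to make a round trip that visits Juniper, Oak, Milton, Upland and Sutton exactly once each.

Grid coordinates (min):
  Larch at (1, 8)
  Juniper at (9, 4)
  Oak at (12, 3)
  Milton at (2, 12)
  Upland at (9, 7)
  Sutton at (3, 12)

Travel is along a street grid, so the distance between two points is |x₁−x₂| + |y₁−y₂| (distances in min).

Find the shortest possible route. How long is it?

Minimum total distance: 40 min.

There are 60 distinct closed tours to check (reversals are equivalent).
Larch→Juniper→Oak→Milton→Upland→Sutton→Larch: 12+4+19+12+11+6 = 64
Larch→Juniper→Oak→Milton→Sutton→Upland→Larch: 12+4+19+1+11+9 = 56
Larch→Juniper→Oak→Upland→Milton→Sutton→Larch: 12+4+7+12+1+6 = 42
Larch→Juniper→Oak→Upland→Sutton→Milton→Larch: 12+4+7+11+1+5 = 40
Larch→Juniper→Oak→Sutton→Milton→Upland→Larch: 12+4+18+1+12+9 = 56
Larch→Juniper→Oak→Sutton→Upland→Milton→Larch: 12+4+18+11+12+5 = 62
Larch→Juniper→Milton→Oak→Upland→Sutton→Larch: 12+15+19+7+11+6 = 70
Larch→Juniper→Milton→Oak→Sutton→Upland→Larch: 12+15+19+18+11+9 = 84
Larch→Juniper→Milton→Upland→Oak→Sutton→Larch: 12+15+12+7+18+6 = 70
Larch→Juniper→Milton→Upland→Sutton→Oak→Larch: 12+15+12+11+18+16 = 84
Larch→Juniper→Milton→Sutton→Oak→Upland→Larch: 12+15+1+18+7+9 = 62
Larch→Juniper→Milton→Sutton→Upland→Oak→Larch: 12+15+1+11+7+16 = 62
Larch→Juniper→Upland→Oak→Milton→Sutton→Larch: 12+3+7+19+1+6 = 48
Larch→Juniper→Upland→Oak→Sutton→Milton→Larch: 12+3+7+18+1+5 = 46
… (46 more)
The minimum is 40.
One optimal route: Larch → Juniper → Oak → Upland → Sutton → Milton → Larch (or its reverse).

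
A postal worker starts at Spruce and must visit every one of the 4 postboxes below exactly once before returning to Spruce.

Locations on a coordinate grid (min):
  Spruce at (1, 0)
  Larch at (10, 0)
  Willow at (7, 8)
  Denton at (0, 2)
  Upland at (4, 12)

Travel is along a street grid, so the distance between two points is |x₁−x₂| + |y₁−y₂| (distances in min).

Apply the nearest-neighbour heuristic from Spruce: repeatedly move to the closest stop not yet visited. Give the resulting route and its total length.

At Spruce the remaining stops are Denton 3, Larch 9, Willow 14, Upland 15; go to Denton.
At Denton the remaining stops are Larch 12, Willow 13, Upland 14; go to Larch.
At Larch the remaining stops are Willow 11, Upland 18; go to Willow.
At Willow the remaining stops are Upland 7; go to Upland.
Return Upland→Spruce: 15.
Total = 3 + 12 + 11 + 7 + 15 = 48.

Total distance 48 min via the nearest-neighbour route Spruce → Denton → Larch → Willow → Upland → Spruce.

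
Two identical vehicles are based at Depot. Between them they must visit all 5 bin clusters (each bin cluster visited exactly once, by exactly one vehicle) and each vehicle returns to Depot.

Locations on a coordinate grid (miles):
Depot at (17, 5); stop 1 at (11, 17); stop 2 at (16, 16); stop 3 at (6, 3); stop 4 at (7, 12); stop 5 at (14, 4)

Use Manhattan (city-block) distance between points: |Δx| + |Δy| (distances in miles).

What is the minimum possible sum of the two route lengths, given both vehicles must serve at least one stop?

There are 2^4 − 1 = 15 ways to divide the 5 stops into two non-empty groups. For each, the best each vehicle can do is its own shortest tour through its group:
  {stop 1} + {stop 2, stop 3, stop 4, stop 5}: 36 + 48 = 84
  {stop 2} + {stop 1, stop 3, stop 4, stop 5}: 24 + 50 = 74
  {stop 1, stop 2} + {stop 3, stop 4, stop 5}: 36 + 40 = 76
  {stop 3} + {stop 1, stop 2, stop 4, stop 5}: 26 + 46 = 72
  {stop 1, stop 3} + {stop 2, stop 4, stop 5}: 50 + 44 = 94
  {stop 2, stop 3} + {stop 1, stop 4, stop 5}: 48 + 46 = 94
  … (15 splits in total)
  {stop 1, stop 2, stop 3, stop 4} + {stop 5}: 50 + 8 = 58  ← best
Best: vehicle 1 Depot → stop 2 → stop 1 → stop 4 → stop 3 → Depot = 50; vehicle 2 Depot → stop 5 → Depot = 8; combined 58.

Minimum combined distance: 58 miles.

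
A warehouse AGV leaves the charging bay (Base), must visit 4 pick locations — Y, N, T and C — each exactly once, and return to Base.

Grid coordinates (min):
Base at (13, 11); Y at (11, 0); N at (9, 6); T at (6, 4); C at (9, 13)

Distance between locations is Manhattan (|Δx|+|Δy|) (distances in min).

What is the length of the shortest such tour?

40 min — the shortest possible round trip.

There are 12 distinct closed tours to check (reversals are equivalent).
Base - Y - N - T - C - Base: 13+8+5+12+6 = 44
Base - Y - N - C - T - Base: 13+8+7+12+14 = 54
Base - Y - T - N - C - Base: 13+9+5+7+6 = 40
Base - Y - T - C - N - Base: 13+9+12+7+9 = 50
Base - Y - C - N - T - Base: 13+15+7+5+14 = 54
Base - Y - C - T - N - Base: 13+15+12+5+9 = 54
Base - N - Y - T - C - Base: 9+8+9+12+6 = 44
Base - N - Y - C - T - Base: 9+8+15+12+14 = 58
Base - N - T - Y - C - Base: 9+5+9+15+6 = 44
Base - N - C - Y - T - Base: 9+7+15+9+14 = 54
Base - T - Y - N - C - Base: 14+9+8+7+6 = 44
Base - T - N - Y - C - Base: 14+5+8+15+6 = 48
The minimum is 40.
One optimal route: Base → Y → T → N → C → Base (or its reverse).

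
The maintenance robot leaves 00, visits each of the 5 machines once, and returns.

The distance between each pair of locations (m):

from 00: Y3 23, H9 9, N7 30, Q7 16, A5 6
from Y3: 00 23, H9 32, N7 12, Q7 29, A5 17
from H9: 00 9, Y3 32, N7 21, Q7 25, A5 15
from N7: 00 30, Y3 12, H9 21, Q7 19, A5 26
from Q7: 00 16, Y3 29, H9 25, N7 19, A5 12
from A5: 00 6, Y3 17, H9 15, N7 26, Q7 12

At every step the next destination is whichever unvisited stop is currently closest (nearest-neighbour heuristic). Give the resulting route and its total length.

At 00 the remaining stops are A5 6, H9 9, Q7 16, Y3 23, N7 30; go to A5.
At A5 the remaining stops are Q7 12, H9 15, Y3 17, N7 26; go to Q7.
At Q7 the remaining stops are N7 19, H9 25, Y3 29; go to N7.
At N7 the remaining stops are Y3 12, H9 21; go to Y3.
At Y3 the remaining stops are H9 32; go to H9.
Return H9→00: 9.
Total = 6 + 12 + 19 + 12 + 32 + 9 = 90.

90 m along 00 → A5 → Q7 → N7 → Y3 → H9 → 00.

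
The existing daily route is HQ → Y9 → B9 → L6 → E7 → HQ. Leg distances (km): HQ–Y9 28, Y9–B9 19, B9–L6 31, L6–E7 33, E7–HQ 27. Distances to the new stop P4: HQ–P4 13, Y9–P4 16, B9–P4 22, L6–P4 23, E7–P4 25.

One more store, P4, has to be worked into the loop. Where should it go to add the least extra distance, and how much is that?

Minimum extra distance: 1 km, inserting P4 between HQ and Y9.

Insertion cost between consecutive stops i–j is d(i,P4) + d(P4,j) − d(i,j):
  between HQ and Y9: 13 + 16 − 28 = 1
  between Y9 and B9: 16 + 22 − 19 = 19
  between B9 and L6: 22 + 23 − 31 = 14
  between L6 and E7: 23 + 25 − 33 = 15
  between E7 and HQ: 25 + 13 − 27 = 11
Cheapest insertion is between HQ and Y9, adding 1.
New total = 138 + 1 = 139.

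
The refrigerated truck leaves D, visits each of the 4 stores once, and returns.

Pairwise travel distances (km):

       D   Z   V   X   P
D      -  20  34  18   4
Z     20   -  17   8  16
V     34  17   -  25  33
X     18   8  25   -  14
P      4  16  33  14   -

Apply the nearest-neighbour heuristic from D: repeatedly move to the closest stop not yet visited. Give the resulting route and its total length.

Total distance 77 km via the nearest-neighbour route D → P → X → Z → V → D.

D → [P:4 / X:18 / Z:20 / V:34] → P (4)
P → [X:14 / Z:16 / V:33] → X (14)
X → [Z:8 / V:25] → Z (8)
Z → [V:17] → V (17)
Return V→D: 34.
Total = 4 + 14 + 8 + 17 + 34 = 77.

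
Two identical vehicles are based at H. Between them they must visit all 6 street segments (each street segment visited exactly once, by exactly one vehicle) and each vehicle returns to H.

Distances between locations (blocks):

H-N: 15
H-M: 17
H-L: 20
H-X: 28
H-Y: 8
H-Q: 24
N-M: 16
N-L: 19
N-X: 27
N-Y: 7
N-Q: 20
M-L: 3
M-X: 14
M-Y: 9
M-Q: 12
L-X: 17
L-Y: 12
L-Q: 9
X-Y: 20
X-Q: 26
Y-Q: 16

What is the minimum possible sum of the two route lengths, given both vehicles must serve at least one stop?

Check every non-empty split of the stops between the two vehicles; for each half take its own optimal tour:
  {N} + {M, L, X, Y, Q}: 30 + 78 = 108
  {M} + {N, L, X, Y, Q}: 34 + 89 = 123
  {N, M} + {L, X, Y, Q}: 48 + 78 = 126
  {L} + {N, M, X, Y, Q}: 40 + 89 = 129
  {N, L} + {M, X, Y, Q}: 54 + 78 = 132
  {M, L} + {N, X, Y, Q}: 40 + 89 = 129
  … (31 splits in total)
  {Y} + {N, M, L, X, Q}: 16 + 89 = 105  ← best
Best: vehicle 1 H → Y → H = 16; vehicle 2 H → N → Q → L → M → X → H = 89; combined 105.

Minimum combined distance: 105 blocks.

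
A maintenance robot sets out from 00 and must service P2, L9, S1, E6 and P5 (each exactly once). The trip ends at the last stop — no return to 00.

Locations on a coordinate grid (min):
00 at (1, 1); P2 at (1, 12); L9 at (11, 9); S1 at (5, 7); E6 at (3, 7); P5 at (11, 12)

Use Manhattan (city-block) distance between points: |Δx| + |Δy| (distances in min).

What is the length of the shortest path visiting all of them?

Minimum one-way distance = 31 min.

There are 5! = 120 possible orderings.
00 → P2 → L9 → S1 → E6 → P5: 11+13+8+2+13 = 47
00 → P2 → L9 → S1 → P5 → E6: 11+13+8+11+13 = 56
00 → P2 → L9 → E6 → S1 → P5: 11+13+10+2+11 = 47
00 → P2 → L9 → E6 → P5 → S1: 11+13+10+13+11 = 58
00 → P2 → L9 → P5 → S1 → E6: 11+13+3+11+2 = 40
00 → P2 → L9 → P5 → E6 → S1: 11+13+3+13+2 = 42
00 → P2 → S1 → L9 → E6 → P5: 11+9+8+10+13 = 51
00 → P2 → S1 → L9 → P5 → E6: 11+9+8+3+13 = 44
00 → P2 → S1 → E6 → L9 → P5: 11+9+2+10+3 = 35
00 → P2 → S1 → E6 → P5 → L9: 11+9+2+13+3 = 38
00 → P2 → S1 → P5 → L9 → E6: 11+9+11+3+10 = 44
00 → P2 → S1 → P5 → E6 → L9: 11+9+11+13+10 = 54
00 → P2 → E6 → L9 → S1 → P5: 11+7+10+8+11 = 47
00 → P2 → E6 → L9 → P5 → S1: 11+7+10+3+11 = 42
… (106 more)
00 → P2 → E6 → S1 → L9 → P5: 11+7+2+8+3 = 31  ← best
The minimum is 31.
One shortest path: 00 → P2 → E6 → S1 → L9 → P5.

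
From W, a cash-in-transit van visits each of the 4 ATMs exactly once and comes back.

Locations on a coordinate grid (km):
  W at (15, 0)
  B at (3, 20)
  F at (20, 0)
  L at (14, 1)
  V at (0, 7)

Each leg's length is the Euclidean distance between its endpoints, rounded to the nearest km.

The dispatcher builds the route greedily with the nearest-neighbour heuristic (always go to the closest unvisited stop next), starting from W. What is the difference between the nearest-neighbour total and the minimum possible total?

4 km longer than the optimal tour.

W: L=1, F=5, V=17, B=23 ⇒ L
L: F=6, V=15, B=22 ⇒ F
F: V=21, B=26 ⇒ V
V: B=13 ⇒ B
NN route W → L → F → V → B → W costs 64.
Optimal: W → F → B → V → L → W costs 60 (by enumerating all 12 distinct tours).
Excess = 64 − 60 = 4.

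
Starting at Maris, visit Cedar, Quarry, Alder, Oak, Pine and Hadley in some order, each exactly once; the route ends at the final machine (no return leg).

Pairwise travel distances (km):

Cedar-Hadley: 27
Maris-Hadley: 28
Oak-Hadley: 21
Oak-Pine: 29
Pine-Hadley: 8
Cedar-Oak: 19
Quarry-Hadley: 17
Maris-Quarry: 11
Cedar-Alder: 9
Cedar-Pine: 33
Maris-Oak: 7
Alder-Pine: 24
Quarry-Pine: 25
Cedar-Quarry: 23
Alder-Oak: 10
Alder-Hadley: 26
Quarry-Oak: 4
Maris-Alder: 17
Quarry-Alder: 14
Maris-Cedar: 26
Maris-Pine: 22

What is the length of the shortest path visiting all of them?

There are 6! = 720 possible orderings.
Maris → Cedar → Quarry → Alder → Oak → Pine → Hadley: 26+23+14+10+29+8 = 110
Maris → Cedar → Quarry → Alder → Oak → Hadley → Pine: 26+23+14+10+21+8 = 102
Maris → Cedar → Quarry → Alder → Pine → Oak → Hadley: 26+23+14+24+29+21 = 137
Maris → Cedar → Quarry → Alder → Pine → Hadley → Oak: 26+23+14+24+8+21 = 116
Maris → Cedar → Quarry → Alder → Hadley → Oak → Pine: 26+23+14+26+21+29 = 139
Maris → Cedar → Quarry → Alder → Hadley → Pine → Oak: 26+23+14+26+8+29 = 126
Maris → Cedar → Quarry → Oak → Alder → Pine → Hadley: 26+23+4+10+24+8 = 95
Maris → Cedar → Quarry → Oak → Alder → Hadley → Pine: 26+23+4+10+26+8 = 97
… (712 more)
Maris → Quarry → Oak → Alder → Cedar → Hadley → Pine: 11+4+10+9+27+8 = 69  ← best
The minimum is 69.
One shortest path: Maris → Quarry → Oak → Alder → Cedar → Hadley → Pine.

Minimum one-way distance = 69 km.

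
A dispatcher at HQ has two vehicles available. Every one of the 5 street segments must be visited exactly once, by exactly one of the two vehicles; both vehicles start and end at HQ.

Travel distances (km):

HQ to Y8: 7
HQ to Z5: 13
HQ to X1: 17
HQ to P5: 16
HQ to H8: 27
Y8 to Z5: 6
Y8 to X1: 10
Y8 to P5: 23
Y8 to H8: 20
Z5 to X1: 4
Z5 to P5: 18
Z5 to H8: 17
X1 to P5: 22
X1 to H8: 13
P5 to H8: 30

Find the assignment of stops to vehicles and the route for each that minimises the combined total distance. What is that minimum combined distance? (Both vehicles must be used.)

Minimum combined distance: 89 km.

Check every non-empty split of the stops between the two vehicles; for each half take its own optimal tour:
  {Y8} + {Z5, X1, P5, H8}: 14 + 76 = 90
  {Z5} + {Y8, X1, P5, H8}: 26 + 76 = 102
  {Y8, Z5} + {X1, P5, H8}: 26 + 76 = 102
  {X1} + {Y8, Z5, P5, H8}: 34 + 76 = 110
  {Y8, X1} + {Z5, P5, H8}: 34 + 76 = 110
  {Z5, X1} + {Y8, P5, H8}: 34 + 73 = 107
  … (15 splits in total)
  {P5} + {Y8, Z5, X1, H8}: 32 + 57 = 89  ← best
Best: vehicle 1 HQ → P5 → HQ = 32; vehicle 2 HQ → Y8 → Z5 → X1 → H8 → HQ = 57; combined 89.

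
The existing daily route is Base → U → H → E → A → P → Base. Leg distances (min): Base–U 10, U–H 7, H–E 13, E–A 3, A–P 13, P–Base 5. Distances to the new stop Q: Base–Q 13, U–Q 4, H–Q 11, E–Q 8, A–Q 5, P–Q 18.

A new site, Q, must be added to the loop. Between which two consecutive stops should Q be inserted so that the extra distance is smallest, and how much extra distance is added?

Insertion cost between consecutive stops i–j is d(i,Q) + d(Q,j) − d(i,j):
  between Base and U: 13 + 4 − 10 = 7
  between U and H: 4 + 11 − 7 = 8
  between H and E: 11 + 8 − 13 = 6
  between E and A: 8 + 5 − 3 = 10
  between A and P: 5 + 18 − 13 = 10
  between P and Base: 18 + 13 − 5 = 26
Cheapest insertion is between H and E, adding 6.
New total = 51 + 6 = 57.

Adding 6 min by placing Q on the H–E leg.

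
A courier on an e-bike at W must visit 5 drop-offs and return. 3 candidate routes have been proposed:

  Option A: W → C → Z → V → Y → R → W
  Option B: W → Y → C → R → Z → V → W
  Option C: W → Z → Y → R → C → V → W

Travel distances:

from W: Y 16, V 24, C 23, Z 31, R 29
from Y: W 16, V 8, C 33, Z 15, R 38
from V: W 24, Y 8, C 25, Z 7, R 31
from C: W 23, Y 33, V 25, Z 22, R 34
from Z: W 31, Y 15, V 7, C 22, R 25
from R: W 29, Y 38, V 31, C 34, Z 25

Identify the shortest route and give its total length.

Shortest is Option A, total 127.

Option A: 23 + 22 + 7 + 8 + 38 + 29 = 127
Option B: 16 + 33 + 34 + 25 + 7 + 24 = 139
Option C: 31 + 15 + 38 + 34 + 25 + 24 = 167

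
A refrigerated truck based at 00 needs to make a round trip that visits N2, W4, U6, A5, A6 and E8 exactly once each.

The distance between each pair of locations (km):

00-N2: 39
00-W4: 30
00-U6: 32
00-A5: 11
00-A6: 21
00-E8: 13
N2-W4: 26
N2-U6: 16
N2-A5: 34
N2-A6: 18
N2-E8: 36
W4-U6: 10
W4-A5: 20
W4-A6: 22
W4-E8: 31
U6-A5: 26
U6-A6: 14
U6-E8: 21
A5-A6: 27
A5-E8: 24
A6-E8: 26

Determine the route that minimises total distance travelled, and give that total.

114 km — the shortest possible round trip.

00→N2→W4→U6→A5→A6→E8→00: 39+26+10+26+27+26+13 = 167
00→N2→W4→U6→A5→E8→A6→00: 39+26+10+26+24+26+21 = 172
00→N2→W4→U6→A6→A5→E8→00: 39+26+10+14+27+24+13 = 153
00→N2→W4→U6→A6→E8→A5→00: 39+26+10+14+26+24+11 = 150
00→N2→W4→U6→E8→A5→A6→00: 39+26+10+21+24+27+21 = 168
00→N2→W4→U6→E8→A6→A5→00: 39+26+10+21+26+27+11 = 160
00→N2→W4→A5→U6→A6→E8→00: 39+26+20+26+14+26+13 = 164
00→N2→W4→A5→U6→E8→A6→00: 39+26+20+26+21+26+21 = 179
… (352 more)
00→A5→W4→U6→N2→A6→E8→00: 11+20+10+16+18+26+13 = 114  ← best
The minimum is 114.
One optimal route: 00 → A5 → W4 → U6 → N2 → A6 → E8 → 00 (or its reverse).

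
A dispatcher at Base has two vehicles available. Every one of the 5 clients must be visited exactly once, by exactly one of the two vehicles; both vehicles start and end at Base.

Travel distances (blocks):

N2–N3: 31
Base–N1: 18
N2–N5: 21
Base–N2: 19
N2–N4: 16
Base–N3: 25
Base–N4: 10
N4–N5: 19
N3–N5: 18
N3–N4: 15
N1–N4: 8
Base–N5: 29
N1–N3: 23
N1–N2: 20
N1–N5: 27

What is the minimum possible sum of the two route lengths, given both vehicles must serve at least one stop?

Check every non-empty split of the stops between the two vehicles; for each half take its own optimal tour:
  {N1} + {N2, N3, N4, N5}: 36 + 83 = 119
  {N2} + {N1, N3, N4, N5}: 38 + 88 = 126
  {N1, N2} + {N3, N4, N5}: 57 + 72 = 129
  {N3} + {N1, N2, N4, N5}: 50 + 85 = 135
  {N1, N3} + {N2, N4, N5}: 66 + 69 = 135
  {N2, N3} + {N1, N4, N5}: 75 + 74 = 149
  … (15 splits in total)
Best: vehicle 1 Base → N1 → Base = 36; vehicle 2 Base → N2 → N5 → N3 → N4 → Base = 83; combined 119.

Minimum combined distance: 119 blocks.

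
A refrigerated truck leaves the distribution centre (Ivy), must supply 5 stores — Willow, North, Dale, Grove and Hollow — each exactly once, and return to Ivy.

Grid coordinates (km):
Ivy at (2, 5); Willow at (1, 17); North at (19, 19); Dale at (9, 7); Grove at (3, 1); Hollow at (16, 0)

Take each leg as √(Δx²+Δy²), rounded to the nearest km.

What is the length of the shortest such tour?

Shortest round trip = 71 km.

With 5 stops there are 5!/2 = 60 distinct round trips (a route and its reverse cost the same).
Ivy-Willow-North-Dale-Grove-Hollow-Ivy: 12+18+16+8+13+15 = 82
Ivy-Willow-North-Dale-Hollow-Grove-Ivy: 12+18+16+10+13+4 = 73
Ivy-Willow-North-Grove-Dale-Hollow-Ivy: 12+18+24+8+10+15 = 87
Ivy-Willow-North-Grove-Hollow-Dale-Ivy: 12+18+24+13+10+7 = 84
Ivy-Willow-North-Hollow-Dale-Grove-Ivy: 12+18+19+10+8+4 = 71
Ivy-Willow-North-Hollow-Grove-Dale-Ivy: 12+18+19+13+8+7 = 77
Ivy-Willow-Dale-North-Grove-Hollow-Ivy: 12+13+16+24+13+15 = 93
Ivy-Willow-Dale-North-Hollow-Grove-Ivy: 12+13+16+19+13+4 = 77
Ivy-Willow-Dale-Grove-North-Hollow-Ivy: 12+13+8+24+19+15 = 91
Ivy-Willow-Dale-Grove-Hollow-North-Ivy: 12+13+8+13+19+22 = 87
Ivy-Willow-Dale-Hollow-North-Grove-Ivy: 12+13+10+19+24+4 = 82
Ivy-Willow-Dale-Hollow-Grove-North-Ivy: 12+13+10+13+24+22 = 94
Ivy-Willow-Grove-North-Dale-Hollow-Ivy: 12+16+24+16+10+15 = 93
Ivy-Willow-Grove-North-Hollow-Dale-Ivy: 12+16+24+19+10+7 = 88
… (46 more)
The minimum is 71.
One optimal route: Ivy → Willow → North → Hollow → Dale → Grove → Ivy (or its reverse).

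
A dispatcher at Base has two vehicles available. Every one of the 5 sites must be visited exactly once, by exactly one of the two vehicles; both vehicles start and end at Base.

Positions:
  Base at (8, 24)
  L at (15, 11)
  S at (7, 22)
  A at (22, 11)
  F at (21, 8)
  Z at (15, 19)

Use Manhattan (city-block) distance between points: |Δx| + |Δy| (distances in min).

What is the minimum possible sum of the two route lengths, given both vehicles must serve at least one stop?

66 min — the smallest possible combined total.

There are 2^4 − 1 = 15 ways to divide the 5 stops into two non-empty groups. For each, the best each vehicle can do is its own shortest tour through its group:
  {L} + {S, A, F, Z}: 40 + 62 = 102
  {S} + {L, A, F, Z}: 6 + 60 = 66
  {L, S} + {A, F, Z}: 42 + 60 = 102
  {A} + {L, S, F, Z}: 54 + 60 = 114
  {L, A} + {S, F, Z}: 54 + 60 = 114
  {S, A} + {L, F, Z}: 56 + 58 = 114
  … (15 splits in total)
Best: vehicle 1 Base → S → Base = 6; vehicle 2 Base → L → A → F → Z → Base = 60; combined 66.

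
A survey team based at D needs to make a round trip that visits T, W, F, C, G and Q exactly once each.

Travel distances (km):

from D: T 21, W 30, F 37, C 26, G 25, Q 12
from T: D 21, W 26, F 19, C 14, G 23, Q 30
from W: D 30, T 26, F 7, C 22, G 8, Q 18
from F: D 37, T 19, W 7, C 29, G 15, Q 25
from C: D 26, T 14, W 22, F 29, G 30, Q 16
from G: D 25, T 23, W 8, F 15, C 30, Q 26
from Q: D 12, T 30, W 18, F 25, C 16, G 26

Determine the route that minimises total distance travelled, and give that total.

D-T-W-F-C-G-Q-D: 21+26+7+29+30+26+12 = 151
D-T-W-F-C-Q-G-D: 21+26+7+29+16+26+25 = 150
D-T-W-F-G-C-Q-D: 21+26+7+15+30+16+12 = 127
D-T-W-F-G-Q-C-D: 21+26+7+15+26+16+26 = 137
D-T-W-F-Q-C-G-D: 21+26+7+25+16+30+25 = 150
D-T-W-F-Q-G-C-D: 21+26+7+25+26+30+26 = 161
D-T-W-C-F-G-Q-D: 21+26+22+29+15+26+12 = 151
D-T-W-C-F-Q-G-D: 21+26+22+29+25+26+25 = 174
… (352 more)
D-G-W-F-T-C-Q-D: 25+8+7+19+14+16+12 = 101  ← best
The minimum is 101.
One optimal route: D → G → W → F → T → C → Q → D (or its reverse).

Minimum total distance: 101 km.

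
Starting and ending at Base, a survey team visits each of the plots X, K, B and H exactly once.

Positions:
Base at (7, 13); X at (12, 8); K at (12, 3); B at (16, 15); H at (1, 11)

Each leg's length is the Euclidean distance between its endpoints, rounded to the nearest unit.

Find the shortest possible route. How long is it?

With 4 stops there are 4!/2 = 12 distinct round trips (a route and its reverse cost the same).
Base - X - K - B - H - Base: 7+5+13+16+6 = 47
Base - X - K - H - B - Base: 7+5+14+16+9 = 51
Base - X - B - K - H - Base: 7+8+13+14+6 = 48
Base - X - B - H - K - Base: 7+8+16+14+11 = 56
Base - X - H - K - B - Base: 7+11+14+13+9 = 54
Base - X - H - B - K - Base: 7+11+16+13+11 = 58
Base - K - X - B - H - Base: 11+5+8+16+6 = 46
Base - K - X - H - B - Base: 11+5+11+16+9 = 52
Base - K - B - X - H - Base: 11+13+8+11+6 = 49
Base - K - H - X - B - Base: 11+14+11+8+9 = 53
Base - B - X - K - H - Base: 9+8+5+14+6 = 42
Base - B - K - X - H - Base: 9+13+5+11+6 = 44
The minimum is 42.
One optimal route: Base → B → X → K → H → Base (or its reverse).

42 — the shortest possible round trip.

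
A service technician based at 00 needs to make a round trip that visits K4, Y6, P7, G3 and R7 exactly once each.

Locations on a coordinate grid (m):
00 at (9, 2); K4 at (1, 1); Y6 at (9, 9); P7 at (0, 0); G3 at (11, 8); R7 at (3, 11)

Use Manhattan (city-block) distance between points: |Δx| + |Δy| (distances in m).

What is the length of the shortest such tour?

Shortest round trip = 44 m.

00 → K4 → Y6 → P7 → G3 → R7 → 00: 9+16+18+19+11+15 = 88
00 → K4 → Y6 → P7 → R7 → G3 → 00: 9+16+18+14+11+8 = 76
00 → K4 → Y6 → G3 → P7 → R7 → 00: 9+16+3+19+14+15 = 76
00 → K4 → Y6 → G3 → R7 → P7 → 00: 9+16+3+11+14+11 = 64
00 → K4 → Y6 → R7 → P7 → G3 → 00: 9+16+8+14+19+8 = 74
00 → K4 → Y6 → R7 → G3 → P7 → 00: 9+16+8+11+19+11 = 74
00 → K4 → P7 → Y6 → G3 → R7 → 00: 9+2+18+3+11+15 = 58
00 → K4 → P7 → Y6 → R7 → G3 → 00: 9+2+18+8+11+8 = 56
00 → K4 → P7 → G3 → Y6 → R7 → 00: 9+2+19+3+8+15 = 56
00 → K4 → P7 → G3 → R7 → Y6 → 00: 9+2+19+11+8+7 = 56
00 → K4 → P7 → R7 → Y6 → G3 → 00: 9+2+14+8+3+8 = 44
00 → K4 → P7 → R7 → G3 → Y6 → 00: 9+2+14+11+3+7 = 46
00 → K4 → G3 → Y6 → P7 → R7 → 00: 9+17+3+18+14+15 = 76
00 → K4 → G3 → Y6 → R7 → P7 → 00: 9+17+3+8+14+11 = 62
… (46 more)
The minimum is 44.
One optimal route: 00 → K4 → P7 → R7 → Y6 → G3 → 00 (or its reverse).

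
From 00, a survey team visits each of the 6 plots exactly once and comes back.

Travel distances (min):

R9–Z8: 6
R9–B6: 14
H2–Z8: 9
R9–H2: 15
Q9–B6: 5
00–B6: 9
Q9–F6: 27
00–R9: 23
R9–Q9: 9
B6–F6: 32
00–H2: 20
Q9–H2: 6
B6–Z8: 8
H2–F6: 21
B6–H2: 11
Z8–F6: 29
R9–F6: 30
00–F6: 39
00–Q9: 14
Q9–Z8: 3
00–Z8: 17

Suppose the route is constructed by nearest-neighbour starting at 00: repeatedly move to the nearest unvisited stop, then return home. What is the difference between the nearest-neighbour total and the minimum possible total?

00: B6=9, Q9=14, Z8=17, H2=20, R9=23, F6=39 ⇒ B6
B6: Q9=5, Z8=8, H2=11, R9=14, F6=32 ⇒ Q9
Q9: Z8=3, H2=6, R9=9, F6=27 ⇒ Z8
Z8: R9=6, H2=9, F6=29 ⇒ R9
R9: H2=15, F6=30 ⇒ H2
H2: F6=21 ⇒ F6
NN route 00 → B6 → Q9 → Z8 → R9 → H2 → F6 → 00 costs 98.
Optimal: 00 → Q9 → H2 → F6 → R9 → Z8 → B6 → 00 costs 94 (by enumerating all 360 distinct tours).
Excess = 98 − 94 = 4.

Excess over optimum: 4 min.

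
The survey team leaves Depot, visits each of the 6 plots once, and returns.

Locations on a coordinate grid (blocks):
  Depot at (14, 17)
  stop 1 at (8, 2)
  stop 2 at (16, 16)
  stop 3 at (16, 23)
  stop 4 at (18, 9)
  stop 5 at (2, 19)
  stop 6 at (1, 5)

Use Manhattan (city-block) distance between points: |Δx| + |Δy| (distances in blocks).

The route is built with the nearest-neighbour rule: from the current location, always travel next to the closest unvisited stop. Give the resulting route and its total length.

Total distance 82 blocks via the nearest-neighbour route Depot → stop 2 → stop 3 → stop 4 → stop 1 → stop 6 → stop 5 → Depot.

Depot → [stop 2:3 / stop 3:8 / stop 4:12 / stop 5:14 / stop 1:21 / stop 6:25] → stop 2 (3)
stop 2 → [stop 3:7 / stop 4:9 / stop 5:17 / stop 1:22 / stop 6:26] → stop 3 (7)
stop 3 → [stop 4:16 / stop 5:18 / stop 1:29 / stop 6:33] → stop 4 (16)
stop 4 → [stop 1:17 / stop 6:21 / stop 5:26] → stop 1 (17)
stop 1 → [stop 6:10 / stop 5:23] → stop 6 (10)
stop 6 → [stop 5:15] → stop 5 (15)
Return stop 5→Depot: 14.
Total = 3 + 7 + 16 + 17 + 10 + 15 + 14 = 82.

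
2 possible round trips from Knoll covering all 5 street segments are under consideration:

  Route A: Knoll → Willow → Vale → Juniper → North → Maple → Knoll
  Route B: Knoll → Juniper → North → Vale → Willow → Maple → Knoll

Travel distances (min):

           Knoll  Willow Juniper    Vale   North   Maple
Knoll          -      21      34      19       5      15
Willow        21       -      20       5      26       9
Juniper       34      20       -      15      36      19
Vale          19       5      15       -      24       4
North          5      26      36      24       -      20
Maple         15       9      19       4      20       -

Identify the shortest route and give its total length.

Route A: 21 + 5 + 15 + 36 + 20 + 15 = 112
Route B: 34 + 36 + 24 + 5 + 9 + 15 = 123

Shortest is Route A, total 112 min.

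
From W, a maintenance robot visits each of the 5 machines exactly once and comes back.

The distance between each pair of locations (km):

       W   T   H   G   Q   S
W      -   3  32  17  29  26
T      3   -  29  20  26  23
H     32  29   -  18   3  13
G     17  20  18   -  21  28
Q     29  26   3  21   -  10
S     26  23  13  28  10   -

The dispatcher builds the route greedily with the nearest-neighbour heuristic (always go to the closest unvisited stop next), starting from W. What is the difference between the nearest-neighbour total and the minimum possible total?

From W: T=3, G=17, S=26, Q=29, H=32 → choose T (3).
From T: G=20, S=23, Q=26, H=29 → choose G (20).
From G: H=18, Q=21, S=28 → choose H (18).
From H: Q=3, S=13 → choose Q (3).
From Q: S=10 → choose S (10).
NN route W → T → G → H → Q → S → W costs 80.
Optimal: W → T → S → Q → H → G → W costs 74 (by enumerating all 60 distinct tours).
Excess = 80 − 74 = 6.

The nearest-neighbour route is 6 km longer than optimal.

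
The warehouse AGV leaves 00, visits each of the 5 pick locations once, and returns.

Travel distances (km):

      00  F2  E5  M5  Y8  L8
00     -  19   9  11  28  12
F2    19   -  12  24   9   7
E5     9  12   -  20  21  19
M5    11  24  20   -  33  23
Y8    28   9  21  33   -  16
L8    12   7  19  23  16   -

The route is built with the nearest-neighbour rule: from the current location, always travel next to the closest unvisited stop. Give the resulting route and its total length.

Nearest-neighbour total = 88 km; route 00 → E5 → F2 → L8 → Y8 → M5 → 00.

From 00: distances to unvisited — E5=9, M5=11, L8=12, F2=19, Y8=28. Nearest is E5 (9).
From E5: distances to unvisited — F2=12, L8=19, M5=20, Y8=21. Nearest is F2 (12).
From F2: distances to unvisited — L8=7, Y8=9, M5=24. Nearest is L8 (7).
From L8: distances to unvisited — Y8=16, M5=23. Nearest is Y8 (16).
From Y8: distances to unvisited — M5=33. Nearest is M5 (33).
Return M5→00: 11.
Total = 9 + 12 + 7 + 16 + 33 + 11 = 88.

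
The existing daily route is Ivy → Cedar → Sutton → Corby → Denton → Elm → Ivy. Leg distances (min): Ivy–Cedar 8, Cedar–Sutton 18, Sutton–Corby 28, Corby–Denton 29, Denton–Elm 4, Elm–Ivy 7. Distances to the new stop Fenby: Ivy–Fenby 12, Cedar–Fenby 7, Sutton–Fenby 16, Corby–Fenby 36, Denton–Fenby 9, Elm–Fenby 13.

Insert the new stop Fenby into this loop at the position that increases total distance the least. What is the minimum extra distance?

Insertion cost between consecutive stops i–j is d(i,Fenby) + d(Fenby,j) − d(i,j):
  between Ivy and Cedar: 12 + 7 − 8 = 11
  between Cedar and Sutton: 7 + 16 − 18 = 5
  between Sutton and Corby: 16 + 36 − 28 = 24
  between Corby and Denton: 36 + 9 − 29 = 16
  between Denton and Elm: 9 + 13 − 4 = 18
  between Elm and Ivy: 13 + 12 − 7 = 18
Cheapest insertion is between Cedar and Sutton, adding 5.
New total = 94 + 5 = 99.

Minimum extra distance: 5 min, inserting Fenby between Cedar and Sutton.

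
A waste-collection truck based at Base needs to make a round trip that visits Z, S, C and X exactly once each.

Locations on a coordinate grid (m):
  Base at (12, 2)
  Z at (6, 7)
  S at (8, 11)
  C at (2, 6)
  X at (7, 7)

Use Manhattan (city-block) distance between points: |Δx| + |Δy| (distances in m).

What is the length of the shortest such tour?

There are 12 distinct closed tours to check (reversals are equivalent).
Base-Z-S-C-X-Base: 11+6+11+6+10 = 44
Base-Z-S-X-C-Base: 11+6+5+6+14 = 42
Base-Z-C-S-X-Base: 11+5+11+5+10 = 42
Base-Z-C-X-S-Base: 11+5+6+5+13 = 40
Base-Z-X-S-C-Base: 11+1+5+11+14 = 42
Base-Z-X-C-S-Base: 11+1+6+11+13 = 42
Base-S-Z-C-X-Base: 13+6+5+6+10 = 40
Base-S-Z-X-C-Base: 13+6+1+6+14 = 40
Base-S-C-Z-X-Base: 13+11+5+1+10 = 40
Base-S-X-Z-C-Base: 13+5+1+5+14 = 38
Base-C-Z-S-X-Base: 14+5+6+5+10 = 40
Base-C-S-Z-X-Base: 14+11+6+1+10 = 42
The minimum is 38.
One optimal route: Base → S → X → Z → C → Base (or its reverse).

Shortest round trip = 38 m.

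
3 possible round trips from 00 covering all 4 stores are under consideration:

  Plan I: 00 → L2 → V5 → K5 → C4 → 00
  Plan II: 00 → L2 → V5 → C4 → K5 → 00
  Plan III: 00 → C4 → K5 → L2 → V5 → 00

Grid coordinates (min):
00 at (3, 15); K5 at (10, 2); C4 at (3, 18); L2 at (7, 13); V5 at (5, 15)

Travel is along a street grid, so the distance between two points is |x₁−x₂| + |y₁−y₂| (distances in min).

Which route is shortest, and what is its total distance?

46 min — Plan III is the shortest.

Plan I: 6 + 4 + 18 + 23 + 3 = 54
Plan II: 6 + 4 + 5 + 23 + 20 = 58
Plan III: 3 + 23 + 14 + 4 + 2 = 46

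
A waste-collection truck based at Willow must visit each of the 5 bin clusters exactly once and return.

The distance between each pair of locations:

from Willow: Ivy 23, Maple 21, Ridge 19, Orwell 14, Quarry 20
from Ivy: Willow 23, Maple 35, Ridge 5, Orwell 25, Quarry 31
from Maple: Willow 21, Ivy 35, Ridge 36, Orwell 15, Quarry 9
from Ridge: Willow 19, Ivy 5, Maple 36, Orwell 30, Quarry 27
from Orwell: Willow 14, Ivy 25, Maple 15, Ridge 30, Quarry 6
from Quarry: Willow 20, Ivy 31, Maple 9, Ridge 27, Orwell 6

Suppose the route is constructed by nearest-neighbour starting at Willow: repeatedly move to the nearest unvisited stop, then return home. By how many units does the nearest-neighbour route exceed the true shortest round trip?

From Willow: Orwell=14, Ridge=19, Quarry=20, Maple=21, Ivy=23 → choose Orwell (14).
From Orwell: Quarry=6, Maple=15, Ivy=25, Ridge=30 → choose Quarry (6).
From Quarry: Maple=9, Ridge=27, Ivy=31 → choose Maple (9).
From Maple: Ivy=35, Ridge=36 → choose Ivy (35).
From Ivy: Ridge=5 → choose Ridge (5).
NN route Willow → Orwell → Quarry → Maple → Ivy → Ridge → Willow costs 88.
Optimal: Willow → Maple → Quarry → Orwell → Ivy → Ridge → Willow costs 85 (by enumerating all 60 distinct tours).
Excess = 88 − 85 = 3.

Excess over optimum: 3.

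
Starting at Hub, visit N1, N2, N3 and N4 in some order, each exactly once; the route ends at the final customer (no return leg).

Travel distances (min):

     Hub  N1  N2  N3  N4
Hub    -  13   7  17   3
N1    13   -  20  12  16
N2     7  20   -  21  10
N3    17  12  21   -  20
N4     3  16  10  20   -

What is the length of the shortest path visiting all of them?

There are 4! = 24 possible orderings.
Hub→N1→N2→N3→N4: 13+20+21+20 = 74
Hub→N1→N2→N4→N3: 13+20+10+20 = 63
Hub→N1→N3→N2→N4: 13+12+21+10 = 56
Hub→N1→N3→N4→N2: 13+12+20+10 = 55
Hub→N1→N4→N2→N3: 13+16+10+21 = 60
Hub→N1→N4→N3→N2: 13+16+20+21 = 70
Hub→N2→N1→N3→N4: 7+20+12+20 = 59
Hub→N2→N1→N4→N3: 7+20+16+20 = 63
Hub→N2→N3→N1→N4: 7+21+12+16 = 56
Hub→N2→N3→N4→N1: 7+21+20+16 = 64
Hub→N2→N4→N1→N3: 7+10+16+12 = 45
Hub→N2→N4→N3→N1: 7+10+20+12 = 49
Hub→N3→N1→N2→N4: 17+12+20+10 = 59
Hub→N3→N1→N4→N2: 17+12+16+10 = 55
… (10 more)
The minimum is 45.
One shortest path: Hub → N2 → N4 → N1 → N3.

Shortest open route: 45 min.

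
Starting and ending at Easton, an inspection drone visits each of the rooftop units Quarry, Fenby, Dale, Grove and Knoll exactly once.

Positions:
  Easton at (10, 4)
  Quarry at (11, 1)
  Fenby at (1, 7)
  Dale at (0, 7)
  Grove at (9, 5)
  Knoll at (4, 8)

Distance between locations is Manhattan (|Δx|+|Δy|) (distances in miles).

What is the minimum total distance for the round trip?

There are 60 distinct closed tours to check (reversals are equivalent).
Easton - Quarry - Fenby - Dale - Grove - Knoll - Easton: 4+16+1+11+8+10 = 50
Easton - Quarry - Fenby - Dale - Knoll - Grove - Easton: 4+16+1+5+8+2 = 36
Easton - Quarry - Fenby - Grove - Dale - Knoll - Easton: 4+16+10+11+5+10 = 56
Easton - Quarry - Fenby - Grove - Knoll - Dale - Easton: 4+16+10+8+5+13 = 56
Easton - Quarry - Fenby - Knoll - Dale - Grove - Easton: 4+16+4+5+11+2 = 42
Easton - Quarry - Fenby - Knoll - Grove - Dale - Easton: 4+16+4+8+11+13 = 56
Easton - Quarry - Dale - Fenby - Grove - Knoll - Easton: 4+17+1+10+8+10 = 50
Easton - Quarry - Dale - Fenby - Knoll - Grove - Easton: 4+17+1+4+8+2 = 36
Easton - Quarry - Dale - Grove - Fenby - Knoll - Easton: 4+17+11+10+4+10 = 56
Easton - Quarry - Dale - Grove - Knoll - Fenby - Easton: 4+17+11+8+4+12 = 56
Easton - Quarry - Dale - Knoll - Fenby - Grove - Easton: 4+17+5+4+10+2 = 42
Easton - Quarry - Dale - Knoll - Grove - Fenby - Easton: 4+17+5+8+10+12 = 56
Easton - Quarry - Grove - Fenby - Dale - Knoll - Easton: 4+6+10+1+5+10 = 36
Easton - Quarry - Grove - Fenby - Knoll - Dale - Easton: 4+6+10+4+5+13 = 42
… (46 more)
The minimum is 36.
One optimal route: Easton → Quarry → Fenby → Dale → Knoll → Grove → Easton (or its reverse).

Shortest round trip = 36 miles.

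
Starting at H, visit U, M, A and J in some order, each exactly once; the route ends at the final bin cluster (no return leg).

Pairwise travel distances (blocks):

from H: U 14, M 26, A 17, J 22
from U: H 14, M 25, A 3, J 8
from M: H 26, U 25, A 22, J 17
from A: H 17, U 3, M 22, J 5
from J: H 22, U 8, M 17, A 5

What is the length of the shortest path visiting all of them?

There are 4! = 24 possible orderings.
H → U → M → A → J: 14+25+22+5 = 66
H → U → M → J → A: 14+25+17+5 = 61
H → U → A → M → J: 14+3+22+17 = 56
H → U → A → J → M: 14+3+5+17 = 39
H → U → J → M → A: 14+8+17+22 = 61
H → U → J → A → M: 14+8+5+22 = 49
H → M → U → A → J: 26+25+3+5 = 59
H → M → U → J → A: 26+25+8+5 = 64
H → M → A → U → J: 26+22+3+8 = 59
H → M → A → J → U: 26+22+5+8 = 61
H → M → J → U → A: 26+17+8+3 = 54
H → M → J → A → U: 26+17+5+3 = 51
H → A → U → M → J: 17+3+25+17 = 62
H → A → U → J → M: 17+3+8+17 = 45
… (10 more)
The minimum is 39.
One shortest path: H → U → A → J → M.

Minimum one-way distance = 39 blocks.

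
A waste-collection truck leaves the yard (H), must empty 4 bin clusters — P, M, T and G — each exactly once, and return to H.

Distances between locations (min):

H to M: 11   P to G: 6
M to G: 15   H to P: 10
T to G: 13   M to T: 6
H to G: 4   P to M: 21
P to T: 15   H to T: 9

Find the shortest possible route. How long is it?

There are 12 distinct closed tours to check (reversals are equivalent).
H-P-M-T-G-H: 10+21+6+13+4 = 54
H-P-M-G-T-H: 10+21+15+13+9 = 68
H-P-T-M-G-H: 10+15+6+15+4 = 50
H-P-T-G-M-H: 10+15+13+15+11 = 64
H-P-G-M-T-H: 10+6+15+6+9 = 46
H-P-G-T-M-H: 10+6+13+6+11 = 46
H-M-P-T-G-H: 11+21+15+13+4 = 64
H-M-P-G-T-H: 11+21+6+13+9 = 60
H-M-T-P-G-H: 11+6+15+6+4 = 42
H-M-G-P-T-H: 11+15+6+15+9 = 56
H-T-P-M-G-H: 9+15+21+15+4 = 64
H-T-M-P-G-H: 9+6+21+6+4 = 46
The minimum is 42.
One optimal route: H → M → T → P → G → H (or its reverse).

Minimum total distance: 42 min.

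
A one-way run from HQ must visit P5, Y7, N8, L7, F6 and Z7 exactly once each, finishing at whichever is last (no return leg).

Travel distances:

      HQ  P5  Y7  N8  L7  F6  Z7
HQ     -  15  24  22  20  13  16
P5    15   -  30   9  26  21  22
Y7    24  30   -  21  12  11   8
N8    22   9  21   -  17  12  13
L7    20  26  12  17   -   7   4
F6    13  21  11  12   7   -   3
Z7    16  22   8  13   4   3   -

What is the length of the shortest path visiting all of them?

55 — the minimum one-way total.

There are 6! = 720 possible orderings.
HQ→P5→Y7→N8→L7→F6→Z7: 15+30+21+17+7+3 = 93
HQ→P5→Y7→N8→L7→Z7→F6: 15+30+21+17+4+3 = 90
HQ→P5→Y7→N8→F6→L7→Z7: 15+30+21+12+7+4 = 89
HQ→P5→Y7→N8→F6→Z7→L7: 15+30+21+12+3+4 = 85
HQ→P5→Y7→N8→Z7→L7→F6: 15+30+21+13+4+7 = 90
HQ→P5→Y7→N8→Z7→F6→L7: 15+30+21+13+3+7 = 89
HQ→P5→Y7→L7→N8→F6→Z7: 15+30+12+17+12+3 = 89
HQ→P5→Y7→L7→N8→Z7→F6: 15+30+12+17+13+3 = 90
… (712 more)
HQ→P5→N8→F6→L7→Z7→Y7: 15+9+12+7+4+8 = 55  ← best
The minimum is 55.
One shortest path: HQ → P5 → N8 → F6 → L7 → Z7 → Y7.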